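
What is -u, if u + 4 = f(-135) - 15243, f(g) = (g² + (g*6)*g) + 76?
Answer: -112404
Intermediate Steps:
f(g) = 76 + 7*g² (f(g) = (g² + (6*g)*g) + 76 = (g² + 6*g²) + 76 = 7*g² + 76 = 76 + 7*g²)
u = 112404 (u = -4 + ((76 + 7*(-135)²) - 15243) = -4 + ((76 + 7*18225) - 15243) = -4 + ((76 + 127575) - 15243) = -4 + (127651 - 15243) = -4 + 112408 = 112404)
-u = -1*112404 = -112404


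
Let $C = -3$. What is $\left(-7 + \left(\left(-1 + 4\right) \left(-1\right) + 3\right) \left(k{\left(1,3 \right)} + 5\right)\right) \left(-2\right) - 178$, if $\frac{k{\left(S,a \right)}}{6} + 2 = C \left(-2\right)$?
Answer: $-164$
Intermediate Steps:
$k{\left(S,a \right)} = 24$ ($k{\left(S,a \right)} = -12 + 6 \left(\left(-3\right) \left(-2\right)\right) = -12 + 6 \cdot 6 = -12 + 36 = 24$)
$\left(-7 + \left(\left(-1 + 4\right) \left(-1\right) + 3\right) \left(k{\left(1,3 \right)} + 5\right)\right) \left(-2\right) - 178 = \left(-7 + \left(\left(-1 + 4\right) \left(-1\right) + 3\right) \left(24 + 5\right)\right) \left(-2\right) - 178 = \left(-7 + \left(3 \left(-1\right) + 3\right) 29\right) \left(-2\right) - 178 = \left(-7 + \left(-3 + 3\right) 29\right) \left(-2\right) - 178 = \left(-7 + 0 \cdot 29\right) \left(-2\right) - 178 = \left(-7 + 0\right) \left(-2\right) - 178 = \left(-7\right) \left(-2\right) - 178 = 14 - 178 = -164$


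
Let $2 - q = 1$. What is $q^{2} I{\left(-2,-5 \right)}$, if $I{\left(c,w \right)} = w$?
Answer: $-5$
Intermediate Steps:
$q = 1$ ($q = 2 - 1 = 1$)
$q^{2} I{\left(-2,-5 \right)} = 1^{2} \left(-5\right) = 1 \left(-5\right) = -5$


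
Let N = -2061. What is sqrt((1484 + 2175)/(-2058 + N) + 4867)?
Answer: sqrt(82559234166)/4119 ≈ 69.758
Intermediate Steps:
sqrt((1484 + 2175)/(-2058 + N) + 4867) = sqrt((1484 + 2175)/(-2058 - 2061) + 4867) = sqrt(3659/(-4119) + 4867) = sqrt(3659*(-1/4119) + 4867) = sqrt(-3659/4119 + 4867) = sqrt(20043514/4119) = sqrt(82559234166)/4119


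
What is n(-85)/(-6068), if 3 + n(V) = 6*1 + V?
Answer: 1/74 ≈ 0.013514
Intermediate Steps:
n(V) = 3 + V (n(V) = -3 + (6*1 + V) = -3 + (6 + V) = 3 + V)
n(-85)/(-6068) = (3 - 85)/(-6068) = -82*(-1/6068) = 1/74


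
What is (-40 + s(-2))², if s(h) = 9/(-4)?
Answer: 28561/16 ≈ 1785.1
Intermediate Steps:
s(h) = -9/4 (s(h) = 9*(-¼) = -9/4)
(-40 + s(-2))² = (-40 - 9/4)² = (-169/4)² = 28561/16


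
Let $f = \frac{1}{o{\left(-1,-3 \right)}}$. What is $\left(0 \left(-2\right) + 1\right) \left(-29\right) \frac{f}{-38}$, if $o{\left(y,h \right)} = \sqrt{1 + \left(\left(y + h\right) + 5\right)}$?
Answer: $\frac{29 \sqrt{2}}{76} \approx 0.53963$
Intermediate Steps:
$o{\left(y,h \right)} = \sqrt{6 + h + y}$ ($o{\left(y,h \right)} = \sqrt{1 + \left(\left(h + y\right) + 5\right)} = \sqrt{1 + \left(5 + h + y\right)} = \sqrt{6 + h + y}$)
$f = \frac{\sqrt{2}}{2}$ ($f = \frac{1}{\sqrt{6 - 3 - 1}} = \frac{1}{\sqrt{2}} = \frac{\sqrt{2}}{2} \approx 0.70711$)
$\left(0 \left(-2\right) + 1\right) \left(-29\right) \frac{f}{-38} = \left(0 \left(-2\right) + 1\right) \left(-29\right) \frac{\frac{1}{2} \sqrt{2}}{-38} = \left(0 + 1\right) \left(-29\right) \frac{\sqrt{2}}{2} \left(- \frac{1}{38}\right) = 1 \left(-29\right) \left(- \frac{\sqrt{2}}{76}\right) = - 29 \left(- \frac{\sqrt{2}}{76}\right) = \frac{29 \sqrt{2}}{76}$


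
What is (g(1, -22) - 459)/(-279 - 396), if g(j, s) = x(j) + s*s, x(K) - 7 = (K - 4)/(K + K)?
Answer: -61/1350 ≈ -0.045185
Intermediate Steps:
x(K) = 7 + (-4 + K)/(2*K) (x(K) = 7 + (K - 4)/(K + K) = 7 + (-4 + K)/((2*K)) = 7 + (-4 + K)*(1/(2*K)) = 7 + (-4 + K)/(2*K))
g(j, s) = 15/2 + s² - 2/j (g(j, s) = (15/2 - 2/j) + s*s = (15/2 - 2/j) + s² = 15/2 + s² - 2/j)
(g(1, -22) - 459)/(-279 - 396) = ((15/2 + (-22)² - 2/1) - 459)/(-279 - 396) = ((15/2 + 484 - 2*1) - 459)/(-675) = -((15/2 + 484 - 2) - 459)/675 = -(979/2 - 459)/675 = -1/675*61/2 = -61/1350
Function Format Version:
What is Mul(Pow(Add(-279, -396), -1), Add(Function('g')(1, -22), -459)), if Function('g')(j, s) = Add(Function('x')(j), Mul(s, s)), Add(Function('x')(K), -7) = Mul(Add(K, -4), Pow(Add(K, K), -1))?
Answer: Rational(-61, 1350) ≈ -0.045185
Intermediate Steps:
Function('x')(K) = Add(7, Mul(Rational(1, 2), Pow(K, -1), Add(-4, K))) (Function('x')(K) = Add(7, Mul(Add(K, -4), Pow(Add(K, K), -1))) = Add(7, Mul(Add(-4, K), Pow(Mul(2, K), -1))) = Add(7, Mul(Add(-4, K), Mul(Rational(1, 2), Pow(K, -1)))) = Add(7, Mul(Rational(1, 2), Pow(K, -1), Add(-4, K))))
Function('g')(j, s) = Add(Rational(15, 2), Pow(s, 2), Mul(-2, Pow(j, -1))) (Function('g')(j, s) = Add(Add(Rational(15, 2), Mul(-2, Pow(j, -1))), Mul(s, s)) = Add(Add(Rational(15, 2), Mul(-2, Pow(j, -1))), Pow(s, 2)) = Add(Rational(15, 2), Pow(s, 2), Mul(-2, Pow(j, -1))))
Mul(Pow(Add(-279, -396), -1), Add(Function('g')(1, -22), -459)) = Mul(Pow(Add(-279, -396), -1), Add(Add(Rational(15, 2), Pow(-22, 2), Mul(-2, Pow(1, -1))), -459)) = Mul(Pow(-675, -1), Add(Add(Rational(15, 2), 484, Mul(-2, 1)), -459)) = Mul(Rational(-1, 675), Add(Add(Rational(15, 2), 484, -2), -459)) = Mul(Rational(-1, 675), Add(Rational(979, 2), -459)) = Mul(Rational(-1, 675), Rational(61, 2)) = Rational(-61, 1350)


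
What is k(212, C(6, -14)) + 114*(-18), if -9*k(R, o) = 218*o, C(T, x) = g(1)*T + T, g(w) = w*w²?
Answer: -7028/3 ≈ -2342.7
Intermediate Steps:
g(w) = w³
C(T, x) = 2*T (C(T, x) = 1³*T + T = 1*T + T = T + T = 2*T)
k(R, o) = -218*o/9
k(212, C(6, -14)) + 114*(-18) = -436*6/9 + 114*(-18) = -218/9*12 - 2052 = -872/3 - 2052 = -7028/3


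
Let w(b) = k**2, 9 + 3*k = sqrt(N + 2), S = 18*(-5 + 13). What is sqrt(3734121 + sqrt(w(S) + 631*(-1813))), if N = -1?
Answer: sqrt(33607089 + 3*I*sqrt(10295963))/3 ≈ 1932.4 + 0.27675*I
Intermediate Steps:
S = 144 (S = 18*8 = 144)
k = -8/3 (k = -3 + sqrt(-1 + 2)/3 = -3 + sqrt(1)/3 = -3 + (1/3)*1 = -3 + 1/3 = -8/3 ≈ -2.6667)
w(b) = 64/9 (w(b) = (-8/3)**2 = 64/9)
sqrt(3734121 + sqrt(w(S) + 631*(-1813))) = sqrt(3734121 + sqrt(64/9 + 631*(-1813))) = sqrt(3734121 + sqrt(64/9 - 1144003)) = sqrt(3734121 + sqrt(-10295963/9)) = sqrt(3734121 + I*sqrt(10295963)/3)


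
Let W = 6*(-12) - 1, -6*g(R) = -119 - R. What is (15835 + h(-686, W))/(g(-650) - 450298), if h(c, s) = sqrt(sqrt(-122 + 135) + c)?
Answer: -31670/900773 - 2*I*sqrt(686 - sqrt(13))/900773 ≈ -0.035159 - 5.8001e-5*I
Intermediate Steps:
g(R) = 119/6 + R/6 (g(R) = -(-119 - R)/6 = 119/6 + R/6)
W = -73 (W = -72 - 1 = -73)
h(c, s) = sqrt(c + sqrt(13)) (h(c, s) = sqrt(sqrt(13) + c) = sqrt(c + sqrt(13)))
(15835 + h(-686, W))/(g(-650) - 450298) = (15835 + sqrt(-686 + sqrt(13)))/((119/6 + (1/6)*(-650)) - 450298) = (15835 + sqrt(-686 + sqrt(13)))/((119/6 - 325/3) - 450298) = (15835 + sqrt(-686 + sqrt(13)))/(-177/2 - 450298) = (15835 + sqrt(-686 + sqrt(13)))/(-900773/2) = (15835 + sqrt(-686 + sqrt(13)))*(-2/900773) = -31670/900773 - 2*sqrt(-686 + sqrt(13))/900773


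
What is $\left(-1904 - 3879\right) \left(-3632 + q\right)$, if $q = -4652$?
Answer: $47906372$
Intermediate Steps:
$\left(-1904 - 3879\right) \left(-3632 + q\right) = \left(-1904 - 3879\right) \left(-3632 - 4652\right) = \left(-5783\right) \left(-8284\right) = 47906372$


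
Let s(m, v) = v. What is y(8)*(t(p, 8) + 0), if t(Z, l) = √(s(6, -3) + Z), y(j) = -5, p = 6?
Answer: -5*√3 ≈ -8.6602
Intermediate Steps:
t(Z, l) = √(-3 + Z)
y(8)*(t(p, 8) + 0) = -5*(√(-3 + 6) + 0) = -5*(√3 + 0) = -5*√3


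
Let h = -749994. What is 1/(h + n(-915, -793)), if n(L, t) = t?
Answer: -1/750787 ≈ -1.3319e-6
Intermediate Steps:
1/(h + n(-915, -793)) = 1/(-749994 - 793) = 1/(-750787) = -1/750787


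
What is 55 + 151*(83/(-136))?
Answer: -5053/136 ≈ -37.154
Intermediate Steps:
55 + 151*(83/(-136)) = 55 + 151*(83*(-1/136)) = 55 + 151*(-83/136) = 55 - 12533/136 = -5053/136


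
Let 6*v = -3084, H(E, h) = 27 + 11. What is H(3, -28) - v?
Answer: 552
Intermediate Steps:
H(E, h) = 38
v = -514 (v = (1/6)*(-3084) = -514)
H(3, -28) - v = 38 - 1*(-514) = 38 + 514 = 552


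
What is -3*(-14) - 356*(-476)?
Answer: 169498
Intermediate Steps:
-3*(-14) - 356*(-476) = 42 + 169456 = 169498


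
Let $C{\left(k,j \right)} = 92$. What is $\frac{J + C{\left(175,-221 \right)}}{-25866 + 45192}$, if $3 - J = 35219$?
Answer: $- \frac{5854}{3221} \approx -1.8174$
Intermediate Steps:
$J = -35216$ ($J = 3 - 35219 = -35216$)
$\frac{J + C{\left(175,-221 \right)}}{-25866 + 45192} = \frac{-35216 + 92}{-25866 + 45192} = - \frac{35124}{19326} = \left(-35124\right) \frac{1}{19326} = - \frac{5854}{3221}$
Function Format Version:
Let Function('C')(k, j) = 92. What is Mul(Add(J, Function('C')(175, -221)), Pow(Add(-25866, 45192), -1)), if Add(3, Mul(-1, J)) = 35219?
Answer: Rational(-5854, 3221) ≈ -1.8174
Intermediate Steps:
J = -35216 (J = Add(3, Mul(-1, 35219)) = Add(3, -35219) = -35216)
Mul(Add(J, Function('C')(175, -221)), Pow(Add(-25866, 45192), -1)) = Mul(Add(-35216, 92), Pow(Add(-25866, 45192), -1)) = Mul(-35124, Pow(19326, -1)) = Mul(-35124, Rational(1, 19326)) = Rational(-5854, 3221)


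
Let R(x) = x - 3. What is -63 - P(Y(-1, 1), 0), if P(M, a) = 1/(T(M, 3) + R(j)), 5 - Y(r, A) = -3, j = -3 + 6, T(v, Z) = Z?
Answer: -190/3 ≈ -63.333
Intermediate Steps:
j = 3
R(x) = -3 + x
Y(r, A) = 8 (Y(r, A) = 5 - 1*(-3) = 5 + 3 = 8)
P(M, a) = 1/3 (P(M, a) = 1/(3 + (-3 + 3)) = 1/(3 + 0) = 1/3)
-63 - P(Y(-1, 1), 0) = -63 - 1*1/3 = -63 - 1/3 = -190/3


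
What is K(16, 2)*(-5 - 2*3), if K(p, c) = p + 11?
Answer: -297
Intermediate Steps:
K(p, c) = 11 + p
K(16, 2)*(-5 - 2*3) = (11 + 16)*(-5 - 2*3) = 27*(-5 - 6) = 27*(-11) = -297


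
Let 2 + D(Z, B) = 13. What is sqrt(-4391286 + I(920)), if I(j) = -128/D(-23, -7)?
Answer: I*sqrt(531347014)/11 ≈ 2095.5*I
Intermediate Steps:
D(Z, B) = 11 (D(Z, B) = -2 + 13 = 11)
I(j) = -128/11
sqrt(-4391286 + I(920)) = sqrt(-4391286 - 128/11) = sqrt(-48304274/11) = I*sqrt(531347014)/11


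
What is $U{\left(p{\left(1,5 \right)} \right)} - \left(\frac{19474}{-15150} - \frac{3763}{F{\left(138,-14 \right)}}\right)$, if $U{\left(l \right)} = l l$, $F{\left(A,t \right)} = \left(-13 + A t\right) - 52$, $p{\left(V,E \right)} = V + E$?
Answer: $\frac{535521964}{15127275} \approx 35.401$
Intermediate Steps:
$p{\left(V,E \right)} = E + V$
$F{\left(A,t \right)} = -65 + A t$
$U{\left(l \right)} = l^{2}$
$U{\left(p{\left(1,5 \right)} \right)} - \left(\frac{19474}{-15150} - \frac{3763}{F{\left(138,-14 \right)}}\right) = \left(5 + 1\right)^{2} - \left(\frac{19474}{-15150} - \frac{3763}{-65 + 138 \left(-14\right)}\right) = 6^{2} - \left(19474 \left(- \frac{1}{15150}\right) - \frac{3763}{-65 - 1932}\right) = 36 - \left(- \frac{9737}{7575} - \frac{3763}{-1997}\right) = 36 - \left(- \frac{9737}{7575} - - \frac{3763}{1997}\right) = 36 - \left(- \frac{9737}{7575} + \frac{3763}{1997}\right) = 36 - \frac{9059936}{15127275} = \frac{535521964}{15127275}$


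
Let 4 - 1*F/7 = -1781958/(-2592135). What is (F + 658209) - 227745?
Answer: 53137186034/123435 ≈ 4.3049e+5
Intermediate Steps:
F = 2862194/123435 (F = 28 - (-12473706)/(-2592135) = 28 - (-12473706)*(-1)/2592135 = 28 - 7*593986/864045 = 28 - 593986/123435 = 2862194/123435 ≈ 23.188)
(F + 658209) - 227745 = (2862194/123435 + 658209) - 227745 = 81248890109/123435 - 227745 = 53137186034/123435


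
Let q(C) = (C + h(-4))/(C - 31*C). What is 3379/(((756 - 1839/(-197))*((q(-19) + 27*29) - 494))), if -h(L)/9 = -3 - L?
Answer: 63237985/4138714207 ≈ 0.015280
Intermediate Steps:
h(L) = 27 + 9*L (h(L) = -9*(-3 - L) = 27 + 9*L)
q(C) = -(-9 + C)/(30*C) (q(C) = (C + (27 + 9*(-4)))/(C - 31*C) = (C + (27 - 36))/((-30*C)) = (C - 9)*(-1/(30*C)) = (-9 + C)*(-1/(30*C)) = -(-9 + C)/(30*C))
3379/(((756 - 1839/(-197))*((q(-19) + 27*29) - 494))) = 3379/(((756 - 1839/(-197))*(((1/30)*(9 - 1*(-19))/(-19) + 27*29) - 494))) = 3379/(((756 - 1839*(-1/197))*(((1/30)*(-1/19)*(9 + 19) + 783) - 494))) = 3379/(((756 + 1839/197)*(((1/30)*(-1/19)*28 + 783) - 494))) = 3379/((150771*((-14/285 + 783) - 494)/197)) = 3379/((150771*(223141/285 - 494)/197)) = 3379/(((150771/197)*(82351/285))) = 3379/(4138714207/18715) = 3379*(18715/4138714207) = 63237985/4138714207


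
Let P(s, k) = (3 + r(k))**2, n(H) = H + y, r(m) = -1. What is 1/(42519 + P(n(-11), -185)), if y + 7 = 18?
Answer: 1/42523 ≈ 2.3517e-5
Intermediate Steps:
y = 11 (y = -7 + 18 = 11)
n(H) = 11 + H (n(H) = H + 11 = 11 + H)
P(s, k) = 4 (P(s, k) = (3 - 1)**2 = 2**2 = 4)
1/(42519 + P(n(-11), -185)) = 1/(42519 + 4) = 1/42523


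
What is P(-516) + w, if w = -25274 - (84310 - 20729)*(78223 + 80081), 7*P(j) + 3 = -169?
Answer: -70456063458/7 ≈ -1.0065e+10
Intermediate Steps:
P(j) = -172/7 (P(j) = -3/7 + (1/7)*(-169) = -3/7 - 169/7 = -172/7)
w = -10065151898 (w = -25274 - 63581*158304 = -25274 - 1*10065126624 = -25274 - 10065126624 = -10065151898)
P(-516) + w = -172/7 - 10065151898 = -70456063458/7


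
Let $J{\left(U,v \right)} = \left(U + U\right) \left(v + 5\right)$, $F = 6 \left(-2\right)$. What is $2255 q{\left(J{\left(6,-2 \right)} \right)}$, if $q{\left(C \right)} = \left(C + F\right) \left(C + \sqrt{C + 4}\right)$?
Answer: $1948320 + 108240 \sqrt{10} \approx 2.2906 \cdot 10^{6}$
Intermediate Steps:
$F = -12$
$J{\left(U,v \right)} = 2 U \left(5 + v\right)$
$q{\left(C \right)} = \left(-12 + C\right) \left(C + \sqrt{4 + C}\right)$ ($q{\left(C \right)} = \left(C - 12\right) \left(C + \sqrt{C + 4}\right) = \left(-12 + C\right) \left(C + \sqrt{4 + C}\right)$)
$2255 q{\left(J{\left(6,-2 \right)} \right)} = 2255 \left(\left(2 \cdot 6 \left(5 - 2\right)\right)^{2} - 12 \cdot 2 \cdot 6 \left(5 - 2\right) - 12 \sqrt{4 + 2 \cdot 6 \left(5 - 2\right)} + 2 \cdot 6 \left(5 - 2\right) \sqrt{4 + 2 \cdot 6 \left(5 - 2\right)}\right) = 2255 \left(\left(2 \cdot 6 \cdot 3\right)^{2} - 12 \cdot 2 \cdot 6 \cdot 3 - 12 \sqrt{4 + 2 \cdot 6 \cdot 3} + 2 \cdot 6 \cdot 3 \sqrt{4 + 2 \cdot 6 \cdot 3}\right) = 2255 \left(36^{2} - 432 - 12 \sqrt{4 + 36} + 36 \sqrt{4 + 36}\right) = 2255 \left(1296 - 432 - 12 \sqrt{40} + 36 \sqrt{40}\right) = 2255 \left(1296 - 432 - 12 \cdot 2 \sqrt{10} + 36 \cdot 2 \sqrt{10}\right) = 2255 \left(1296 - 432 - 24 \sqrt{10} + 72 \sqrt{10}\right) = 2255 \left(864 + 48 \sqrt{10}\right) = 1948320 + 108240 \sqrt{10}$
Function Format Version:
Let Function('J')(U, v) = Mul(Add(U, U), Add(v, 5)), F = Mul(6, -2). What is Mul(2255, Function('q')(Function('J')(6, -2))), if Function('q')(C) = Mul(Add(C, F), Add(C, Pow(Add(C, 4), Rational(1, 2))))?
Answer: Add(1948320, Mul(108240, Pow(10, Rational(1, 2)))) ≈ 2.2906e+6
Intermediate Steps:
F = -12
Function('J')(U, v) = Mul(2, U, Add(5, v)) (Function('J')(U, v) = Mul(Mul(2, U), Add(5, v)) = Mul(2, U, Add(5, v)))
Function('q')(C) = Mul(Add(-12, C), Add(C, Pow(Add(4, C), Rational(1, 2)))) (Function('q')(C) = Mul(Add(C, -12), Add(C, Pow(Add(C, 4), Rational(1, 2)))) = Mul(Add(-12, C), Add(C, Pow(Add(4, C), Rational(1, 2)))))
Mul(2255, Function('q')(Function('J')(6, -2))) = Mul(2255, Add(Pow(Mul(2, 6, Add(5, -2)), 2), Mul(-12, Mul(2, 6, Add(5, -2))), Mul(-12, Pow(Add(4, Mul(2, 6, Add(5, -2))), Rational(1, 2))), Mul(Mul(2, 6, Add(5, -2)), Pow(Add(4, Mul(2, 6, Add(5, -2))), Rational(1, 2))))) = Mul(2255, Add(Pow(Mul(2, 6, 3), 2), Mul(-12, Mul(2, 6, 3)), Mul(-12, Pow(Add(4, Mul(2, 6, 3)), Rational(1, 2))), Mul(Mul(2, 6, 3), Pow(Add(4, Mul(2, 6, 3)), Rational(1, 2))))) = Mul(2255, Add(Pow(36, 2), Mul(-12, 36), Mul(-12, Pow(Add(4, 36), Rational(1, 2))), Mul(36, Pow(Add(4, 36), Rational(1, 2))))) = Mul(2255, Add(1296, -432, Mul(-12, Pow(40, Rational(1, 2))), Mul(36, Pow(40, Rational(1, 2))))) = Mul(2255, Add(1296, -432, Mul(-12, Mul(2, Pow(10, Rational(1, 2)))), Mul(36, Mul(2, Pow(10, Rational(1, 2)))))) = Mul(2255, Add(1296, -432, Mul(-24, Pow(10, Rational(1, 2))), Mul(72, Pow(10, Rational(1, 2))))) = Mul(2255, Add(864, Mul(48, Pow(10, Rational(1, 2))))) = Add(1948320, Mul(108240, Pow(10, Rational(1, 2))))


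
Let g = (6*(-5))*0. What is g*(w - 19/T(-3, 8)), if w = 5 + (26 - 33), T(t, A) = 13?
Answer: 0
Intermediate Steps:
w = -2 (w = 5 - 7 = -2)
g = 0 (g = -30*0 = 0)
g*(w - 19/T(-3, 8)) = 0*(-2 - 19/13) = 0*(-45/13) = 0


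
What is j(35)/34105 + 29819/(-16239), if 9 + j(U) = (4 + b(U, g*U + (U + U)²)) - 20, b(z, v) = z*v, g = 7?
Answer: 381370991/110766219 ≈ 3.4430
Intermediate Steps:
b(z, v) = v*z
j(U) = -25 + U*(4*U² + 7*U) (j(U) = -9 + ((4 + (7*U + (U + U)²)*U) - 20) = -9 + ((4 + (7*U + (2*U)²)*U) - 20) = -9 + ((4 + (7*U + 4*U²)*U) - 20) = -9 + ((4 + (4*U² + 7*U)*U) - 20) = -9 + ((4 + U*(4*U² + 7*U)) - 20) = -9 + (-16 + U*(4*U² + 7*U)) = -25 + U*(4*U² + 7*U))
j(35)/34105 + 29819/(-16239) = (-25 + 35²*(7 + 4*35))/34105 + 29819/(-16239) = (-25 + 1225*(7 + 140))*(1/34105) + 29819*(-1/16239) = (-25 + 1225*147)*(1/34105) - 29819/16239 = (-25 + 180075)*(1/34105) - 29819/16239 = 180050*(1/34105) - 29819/16239 = 36010/6821 - 29819/16239 = 381370991/110766219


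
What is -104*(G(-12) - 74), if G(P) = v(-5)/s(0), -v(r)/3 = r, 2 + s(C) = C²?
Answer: 8476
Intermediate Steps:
s(C) = -2 + C²
v(r) = -3*r
G(P) = -15/2 (G(P) = (-3*(-5))/(-2 + 0²) = 15/(-2 + 0) = 15/(-2) = 15*(-½) = -15/2)
-104*(G(-12) - 74) = -104*(-15/2 - 74) = -104*(-163/2) = 8476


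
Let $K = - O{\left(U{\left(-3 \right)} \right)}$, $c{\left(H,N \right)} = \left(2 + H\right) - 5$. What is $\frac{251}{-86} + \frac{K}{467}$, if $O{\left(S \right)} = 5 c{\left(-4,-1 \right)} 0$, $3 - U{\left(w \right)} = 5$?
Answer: $- \frac{251}{86} \approx -2.9186$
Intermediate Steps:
$U{\left(w \right)} = -2$ ($U{\left(w \right)} = 3 - 5 = -2$)
$c{\left(H,N \right)} = -3 + H$
$O{\left(S \right)} = 0$ ($O{\left(S \right)} = 5 \left(-3 - 4\right) 0 = 5 \left(-7\right) 0 = \left(-35\right) 0 = 0$)
$K = 0$ ($K = \left(-1\right) 0 = 0$)
$\frac{251}{-86} + \frac{K}{467} = \frac{251}{-86} + \frac{0}{467} = 251 \left(- \frac{1}{86}\right) + 0 \cdot \frac{1}{467} = - \frac{251}{86} + 0 = - \frac{251}{86}$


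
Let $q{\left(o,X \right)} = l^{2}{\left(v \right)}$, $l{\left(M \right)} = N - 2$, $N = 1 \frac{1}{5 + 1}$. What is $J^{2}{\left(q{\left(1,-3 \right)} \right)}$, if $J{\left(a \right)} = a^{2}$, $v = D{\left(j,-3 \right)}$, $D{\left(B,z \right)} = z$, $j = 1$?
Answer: $\frac{214358881}{1679616} \approx 127.62$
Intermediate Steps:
$v = -3$
$N = \frac{1}{6}$ ($N = 1 \cdot \frac{1}{6} = \frac{1}{6} \approx 0.16667$)
$l{\left(M \right)} = - \frac{11}{6}$ ($l{\left(M \right)} = \frac{1}{6} - 2 = - \frac{11}{6}$)
$q{\left(o,X \right)} = \frac{121}{36}$ ($q{\left(o,X \right)} = \left(- \frac{11}{6}\right)^{2} = \frac{121}{36}$)
$J^{2}{\left(q{\left(1,-3 \right)} \right)} = \left(\left(\frac{121}{36}\right)^{2}\right)^{2} = \left(\frac{14641}{1296}\right)^{2} = \frac{214358881}{1679616}$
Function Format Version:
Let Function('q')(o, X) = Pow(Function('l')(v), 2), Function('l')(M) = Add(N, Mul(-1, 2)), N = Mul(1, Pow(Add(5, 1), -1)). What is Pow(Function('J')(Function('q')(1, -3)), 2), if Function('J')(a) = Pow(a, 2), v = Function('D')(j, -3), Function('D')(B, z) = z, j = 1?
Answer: Rational(214358881, 1679616) ≈ 127.62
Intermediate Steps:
v = -3
N = Rational(1, 6) (N = Mul(1, Pow(6, -1)) = Mul(1, Rational(1, 6)) = Rational(1, 6) ≈ 0.16667)
Function('l')(M) = Rational(-11, 6) (Function('l')(M) = Add(Rational(1, 6), Mul(-1, 2)) = Add(Rational(1, 6), -2) = Rational(-11, 6))
Function('q')(o, X) = Rational(121, 36) (Function('q')(o, X) = Pow(Rational(-11, 6), 2) = Rational(121, 36))
Pow(Function('J')(Function('q')(1, -3)), 2) = Pow(Pow(Rational(121, 36), 2), 2) = Pow(Rational(14641, 1296), 2) = Rational(214358881, 1679616)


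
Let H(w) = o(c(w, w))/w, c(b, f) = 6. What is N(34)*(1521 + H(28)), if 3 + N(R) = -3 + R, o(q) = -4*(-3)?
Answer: 42600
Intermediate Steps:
o(q) = 12
N(R) = -6 + R (N(R) = -3 + (-3 + R) = -6 + R)
H(w) = 12/w
N(34)*(1521 + H(28)) = (-6 + 34)*(1521 + 12/28) = 28*(1521 + 12*(1/28)) = 28*(1521 + 3/7) = 28*(10650/7) = 42600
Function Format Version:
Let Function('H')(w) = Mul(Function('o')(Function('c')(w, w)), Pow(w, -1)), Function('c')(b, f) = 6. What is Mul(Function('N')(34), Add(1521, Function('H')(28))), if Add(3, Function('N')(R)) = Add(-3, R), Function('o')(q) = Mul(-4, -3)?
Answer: 42600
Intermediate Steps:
Function('o')(q) = 12
Function('N')(R) = Add(-6, R) (Function('N')(R) = Add(-3, Add(-3, R)) = Add(-6, R))
Function('H')(w) = Mul(12, Pow(w, -1))
Mul(Function('N')(34), Add(1521, Function('H')(28))) = Mul(Add(-6, 34), Add(1521, Mul(12, Pow(28, -1)))) = Mul(28, Add(1521, Mul(12, Rational(1, 28)))) = Mul(28, Add(1521, Rational(3, 7))) = Mul(28, Rational(10650, 7)) = 42600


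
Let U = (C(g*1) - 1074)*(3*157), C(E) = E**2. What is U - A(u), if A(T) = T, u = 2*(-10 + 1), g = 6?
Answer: -488880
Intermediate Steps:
u = -18 (u = 2*(-9) = -18)
U = -488898 (U = ((6*1)**2 - 1074)*(3*157) = (6**2 - 1074)*471 = (36 - 1074)*471 = -1038*471 = -488898)
U - A(u) = -488898 - 1*(-18) = -488898 + 18 = -488880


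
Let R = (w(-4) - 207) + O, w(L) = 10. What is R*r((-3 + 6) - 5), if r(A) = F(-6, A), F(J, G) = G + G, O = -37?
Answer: 936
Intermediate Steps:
F(J, G) = 2*G
r(A) = 2*A
R = -234 (R = (10 - 207) - 37 = -197 - 37 = -234)
R*r((-3 + 6) - 5) = -468*((-3 + 6) - 5) = -468*(3 - 5) = -468*(-2) = -234*(-4) = 936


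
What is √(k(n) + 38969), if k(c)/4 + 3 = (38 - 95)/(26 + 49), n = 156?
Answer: √973849/5 ≈ 197.37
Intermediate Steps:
k(c) = -376/25 (k(c) = -12 + 4*((38 - 95)/(26 + 49)) = -12 + 4*(-57/75) = -12 + 4*(-57*1/75) = -12 + 4*(-19/25) = -12 - 76/25 = -376/25)
√(k(n) + 38969) = √(-376/25 + 38969) = √(973849/25) = √973849/5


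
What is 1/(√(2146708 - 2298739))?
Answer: -I*√152031/152031 ≈ -0.0025647*I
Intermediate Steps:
1/(√(2146708 - 2298739)) = 1/(√(-152031)) = 1/(I*√152031) = -I*√152031/152031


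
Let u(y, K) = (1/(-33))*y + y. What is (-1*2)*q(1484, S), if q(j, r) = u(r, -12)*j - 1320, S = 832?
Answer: -78932912/33 ≈ -2.3919e+6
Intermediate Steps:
u(y, K) = 32*y/33 (u(y, K) = (1*(-1/33))*y + y = -y/33 + y = 32*y/33)
q(j, r) = -1320 + 32*j*r/33 (q(j, r) = (32*r/33)*j - 1320 = 32*j*r/33 - 1320 = -1320 + 32*j*r/33)
(-1*2)*q(1484, S) = (-1*2)*(-1320 + (32/33)*1484*832) = -2*(-1320 + 39510016/33) = -2*39466456/33 = -78932912/33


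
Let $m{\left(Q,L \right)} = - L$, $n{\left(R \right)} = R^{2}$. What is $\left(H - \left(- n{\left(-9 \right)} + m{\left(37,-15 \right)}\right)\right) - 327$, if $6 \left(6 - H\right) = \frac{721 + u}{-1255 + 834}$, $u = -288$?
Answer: $- \frac{643697}{2526} \approx -254.83$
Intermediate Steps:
$H = \frac{15589}{2526}$ ($H = 6 - \frac{\left(721 - 288\right) \frac{1}{-1255 + 834}}{6} = 6 - \frac{433 \frac{1}{-421}}{6} = 6 - \frac{433 \left(- \frac{1}{421}\right)}{6} = 6 - - \frac{433}{2526} = 6 + \frac{433}{2526} = \frac{15589}{2526} \approx 6.1714$)
$\left(H - \left(- n{\left(-9 \right)} + m{\left(37,-15 \right)}\right)\right) - 327 = \left(\frac{15589}{2526} + \left(\left(-9\right)^{2} - \left(-1\right) \left(-15\right)\right)\right) - 327 = \left(\frac{15589}{2526} + \left(81 - 15\right)\right) - 327 = \left(\frac{15589}{2526} + 66\right) - 327 = \frac{182305}{2526} - 327 = - \frac{643697}{2526}$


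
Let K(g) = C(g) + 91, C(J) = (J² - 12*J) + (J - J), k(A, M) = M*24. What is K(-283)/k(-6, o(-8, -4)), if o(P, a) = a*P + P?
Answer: 10447/72 ≈ 145.10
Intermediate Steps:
o(P, a) = P + P*a (o(P, a) = P*a + P = P + P*a)
k(A, M) = 24*M
C(J) = J² - 12*J (C(J) = (J² - 12*J) + 0 = J² - 12*J)
K(g) = 91 + g*(-12 + g) (K(g) = g*(-12 + g) + 91 = 91 + g*(-12 + g))
K(-283)/k(-6, o(-8, -4)) = (91 - 283*(-12 - 283))/((24*(-8*(1 - 4)))) = (91 - 283*(-295))/((24*(-8*(-3)))) = (91 + 83485)/((24*24)) = 83576/576 = 83576*(1/576) = 10447/72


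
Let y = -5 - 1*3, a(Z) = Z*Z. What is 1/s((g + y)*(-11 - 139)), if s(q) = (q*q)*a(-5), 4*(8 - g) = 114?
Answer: 1/456890625 ≈ 2.1887e-9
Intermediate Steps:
a(Z) = Z**2
y = -8 (y = -5 - 3 = -8)
g = -41/2 (g = 8 - 1/4*114 = 8 - 57/2 = -41/2 ≈ -20.500)
s(q) = 25*q**2 (s(q) = (q*q)*(-5)**2 = q**2*25 = 25*q**2)
1/s((g + y)*(-11 - 139)) = 1/(25*((-41/2 - 8)*(-11 - 139))**2) = 1/(25*(-57/2*(-150))**2) = 1/(25*4275**2) = 1/(25*18275625) = 1/456890625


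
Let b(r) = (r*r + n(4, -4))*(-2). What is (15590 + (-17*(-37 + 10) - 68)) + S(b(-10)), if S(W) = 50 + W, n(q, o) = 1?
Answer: 15829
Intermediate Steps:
b(r) = -2 - 2*r² (b(r) = (r*r + 1)*(-2) = (r² + 1)*(-2) = (1 + r²)*(-2) = -2 - 2*r²)
(15590 + (-17*(-37 + 10) - 68)) + S(b(-10)) = (15590 + (-17*(-37 + 10) - 68)) + (50 + (-2 - 2*(-10)²)) = (15590 + (-17*(-27) - 68)) + (50 + (-2 - 2*100)) = (15590 + (459 - 68)) + (50 + (-2 - 200)) = (15590 + 391) + (50 - 202) = 15981 - 152 = 15829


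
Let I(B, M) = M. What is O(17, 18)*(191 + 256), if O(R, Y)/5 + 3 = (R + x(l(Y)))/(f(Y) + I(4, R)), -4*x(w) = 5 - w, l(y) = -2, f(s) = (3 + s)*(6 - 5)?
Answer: -882825/152 ≈ -5808.1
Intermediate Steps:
f(s) = 3 + s (f(s) = (3 + s)*1 = 3 + s)
x(w) = -5/4 + w/4 (x(w) = -(5 - w)/4 = -5/4 + w/4)
O(R, Y) = -15 + 5*(-7/4 + R)/(3 + R + Y) (O(R, Y) = -15 + 5*((R + (-5/4 + (1/4)*(-2)))/((3 + Y) + R)) = -15 + 5*((R + (-5/4 - 1/2))/(3 + R + Y)) = -15 + 5*((R - 7/4)/(3 + R + Y)) = -15 + 5*((-7/4 + R)/(3 + R + Y)) = -15 + 5*(-7/4 + R)/(3 + R + Y))
O(17, 18)*(191 + 256) = ((-215/4 - 15*18 - 10*17)/(3 + 17 + 18))*(191 + 256) = ((-215/4 - 270 - 170)/38)*447 = ((1/38)*(-1975/4))*447 = -1975/152*447 = -882825/152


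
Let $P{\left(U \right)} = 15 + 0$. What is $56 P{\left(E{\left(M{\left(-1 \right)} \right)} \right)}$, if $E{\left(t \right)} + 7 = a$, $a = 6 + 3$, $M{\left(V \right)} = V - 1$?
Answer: $840$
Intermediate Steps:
$M{\left(V \right)} = -1 + V$
$a = 9$
$E{\left(t \right)} = 2$ ($E{\left(t \right)} = -7 + 9 = 2$)
$P{\left(U \right)} = 15$
$56 P{\left(E{\left(M{\left(-1 \right)} \right)} \right)} = 56 \cdot 15 = 840$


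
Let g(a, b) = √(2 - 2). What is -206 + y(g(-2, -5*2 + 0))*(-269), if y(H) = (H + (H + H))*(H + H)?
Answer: -206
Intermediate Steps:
g(a, b) = 0 (g(a, b) = √0 = 0)
y(H) = 6*H² (y(H) = (H + 2*H)*(2*H) = (3*H)*(2*H) = 6*H²)
-206 + y(g(-2, -5*2 + 0))*(-269) = -206 + (6*0²)*(-269) = -206 + (6*0)*(-269) = -206 + 0*(-269) = -206 + 0 = -206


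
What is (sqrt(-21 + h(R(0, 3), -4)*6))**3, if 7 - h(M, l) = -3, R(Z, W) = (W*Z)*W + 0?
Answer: 39*sqrt(39) ≈ 243.55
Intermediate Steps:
R(Z, W) = Z*W**2 (R(Z, W) = Z*W**2 + 0 = Z*W**2)
h(M, l) = 10 (h(M, l) = 7 - 1*(-3) = 7 + 3 = 10)
(sqrt(-21 + h(R(0, 3), -4)*6))**3 = (sqrt(-21 + 10*6))**3 = (sqrt(-21 + 60))**3 = (sqrt(39))**3 = 39*sqrt(39)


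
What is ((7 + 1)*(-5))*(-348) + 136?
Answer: 14056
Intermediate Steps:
((7 + 1)*(-5))*(-348) + 136 = (8*(-5))*(-348) + 136 = -40*(-348) + 136 = 13920 + 136 = 14056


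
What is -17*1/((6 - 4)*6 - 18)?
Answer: 17/6 ≈ 2.8333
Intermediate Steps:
-17*1/((6 - 4)*6 - 18) = -17/(2*6 - 18) = -17/(12 - 18) = -17/(-6) = -(-1)*17/6 = -1*(-17/6) = 17/6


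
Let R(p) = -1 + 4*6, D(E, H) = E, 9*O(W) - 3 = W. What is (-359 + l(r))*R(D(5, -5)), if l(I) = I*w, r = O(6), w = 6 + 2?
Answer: -8073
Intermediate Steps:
w = 8
O(W) = 1/3 + W/9
R(p) = 23 (R(p) = -1 + 24 = 23)
r = 1 (r = 1/3 + (1/9)*6 = 1/3 + 2/3 = 1)
l(I) = 8*I (l(I) = I*8 = 8*I)
(-359 + l(r))*R(D(5, -5)) = (-359 + 8*1)*23 = (-359 + 8)*23 = -351*23 = -8073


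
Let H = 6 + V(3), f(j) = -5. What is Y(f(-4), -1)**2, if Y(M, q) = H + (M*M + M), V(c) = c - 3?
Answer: 676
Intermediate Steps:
V(c) = -3 + c
H = 6 (H = 6 + (-3 + 3) = 6 + 0 = 6)
Y(M, q) = 6 + M + M**2 (Y(M, q) = 6 + (M*M + M) = 6 + (M**2 + M) = 6 + (M + M**2) = 6 + M + M**2)
Y(f(-4), -1)**2 = (6 - 5 + (-5)**2)**2 = (6 - 5 + 25)**2 = 26**2 = 676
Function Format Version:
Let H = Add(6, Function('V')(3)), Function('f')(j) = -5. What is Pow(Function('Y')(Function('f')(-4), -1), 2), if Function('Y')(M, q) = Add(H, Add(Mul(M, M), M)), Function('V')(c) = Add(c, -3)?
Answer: 676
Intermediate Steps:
Function('V')(c) = Add(-3, c)
H = 6 (H = Add(6, Add(-3, 3)) = Add(6, 0) = 6)
Function('Y')(M, q) = Add(6, M, Pow(M, 2)) (Function('Y')(M, q) = Add(6, Add(Mul(M, M), M)) = Add(6, Add(Pow(M, 2), M)) = Add(6, Add(M, Pow(M, 2))) = Add(6, M, Pow(M, 2)))
Pow(Function('Y')(Function('f')(-4), -1), 2) = Pow(Add(6, -5, Pow(-5, 2)), 2) = Pow(Add(6, -5, 25), 2) = Pow(26, 2) = 676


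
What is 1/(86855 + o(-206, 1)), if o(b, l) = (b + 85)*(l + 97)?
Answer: 1/74997 ≈ 1.3334e-5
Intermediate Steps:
o(b, l) = (85 + b)*(97 + l)
1/(86855 + o(-206, 1)) = 1/(86855 + (8245 + 85*1 + 97*(-206) - 206*1)) = 1/(86855 + (8245 + 85 - 19982 - 206)) = 1/(86855 - 11858) = 1/74997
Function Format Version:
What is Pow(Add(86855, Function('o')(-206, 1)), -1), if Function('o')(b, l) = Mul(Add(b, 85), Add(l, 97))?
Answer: Rational(1, 74997) ≈ 1.3334e-5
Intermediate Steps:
Function('o')(b, l) = Mul(Add(85, b), Add(97, l))
Pow(Add(86855, Function('o')(-206, 1)), -1) = Pow(Add(86855, Add(8245, Mul(85, 1), Mul(97, -206), Mul(-206, 1))), -1) = Pow(Add(86855, Add(8245, 85, -19982, -206)), -1) = Pow(Add(86855, -11858), -1) = Pow(74997, -1) = Rational(1, 74997)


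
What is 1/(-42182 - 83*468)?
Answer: -1/81026 ≈ -1.2342e-5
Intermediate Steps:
1/(-42182 - 83*468) = 1/(-42182 - 38844) = 1/(-81026) = -1/81026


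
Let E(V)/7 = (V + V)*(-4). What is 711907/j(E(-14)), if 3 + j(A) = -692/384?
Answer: -68343072/461 ≈ -1.4825e+5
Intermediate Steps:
E(V) = -56*V (E(V) = 7*((V + V)*(-4)) = 7*((2*V)*(-4)) = 7*(-8*V) = -56*V)
j(A) = -461/96 (j(A) = -3 - 692/384 = -3 - 692*1/384 = -3 - 173/96 = -461/96)
711907/j(E(-14)) = 711907/(-461/96) = 711907*(-96/461) = -68343072/461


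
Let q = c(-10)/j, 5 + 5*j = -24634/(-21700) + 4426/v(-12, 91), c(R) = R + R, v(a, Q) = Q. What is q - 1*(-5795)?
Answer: 36582310945/6315171 ≈ 5792.8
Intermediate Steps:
c(R) = 2*R
j = 6315171/705250 (j = -1 + (-24634/(-21700) + 4426/91)/5 = -1 + (-24634*(-1/21700) + 4426*(1/91))/5 = -1 + (12317/10850 + 4426/91)/5 = -1 + (⅕)*(7020421/141050) = -1 + 7020421/705250 = 6315171/705250 ≈ 8.9545)
q = -14105000/6315171 (q = (2*(-10))/(6315171/705250) = -20*705250/6315171 = -14105000/6315171 ≈ -2.2335)
q - 1*(-5795) = -14105000/6315171 - 1*(-5795) = -14105000/6315171 + 5795 = 36582310945/6315171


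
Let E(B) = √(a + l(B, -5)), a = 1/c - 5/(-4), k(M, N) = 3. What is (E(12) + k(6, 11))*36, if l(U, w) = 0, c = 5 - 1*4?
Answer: 162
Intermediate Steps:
c = 1 (c = 5 - 4 = 1)
a = 9/4 (a = 1/1 - 5/(-4) = 1*1 - 5*(-¼) = 1 + 5/4 = 9/4 ≈ 2.2500)
E(B) = 3/2 (E(B) = √(9/4 + 0) = √(9/4) = 3/2)
(E(12) + k(6, 11))*36 = (3/2 + 3)*36 = (9/2)*36 = 162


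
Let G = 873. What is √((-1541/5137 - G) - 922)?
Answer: 2*I*√11843939118/5137 ≈ 42.371*I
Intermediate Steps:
√((-1541/5137 - G) - 922) = √((-1541/5137 - 1*873) - 922) = √((-1541*1/5137 - 873) - 922) = √((-1541/5137 - 873) - 922) = √(-4486142/5137 - 922) = √(-9222456/5137) = 2*I*√11843939118/5137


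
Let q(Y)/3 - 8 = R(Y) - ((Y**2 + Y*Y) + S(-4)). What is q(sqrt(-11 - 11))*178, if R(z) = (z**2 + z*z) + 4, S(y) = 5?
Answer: 3738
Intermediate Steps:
R(z) = 4 + 2*z**2 (R(z) = (z**2 + z**2) + 4 = 2*z**2 + 4 = 4 + 2*z**2)
q(Y) = 21 (q(Y) = 24 + 3*((4 + 2*Y**2) - ((Y**2 + Y*Y) + 5)) = 24 + 3*((4 + 2*Y**2) - ((Y**2 + Y**2) + 5)) = 24 + 3*((4 + 2*Y**2) - (2*Y**2 + 5)) = 24 + 3*((4 + 2*Y**2) - (5 + 2*Y**2)) = 24 + 3*((4 + 2*Y**2) + (-5 - 2*Y**2)) = 24 + 3*(-1) = 24 - 3 = 21)
q(sqrt(-11 - 11))*178 = 21*178 = 3738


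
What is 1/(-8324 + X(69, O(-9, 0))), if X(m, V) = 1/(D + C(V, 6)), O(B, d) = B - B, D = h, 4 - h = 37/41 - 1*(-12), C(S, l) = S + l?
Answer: -119/990597 ≈ -0.00012013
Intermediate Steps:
h = -365/41 (h = 4 - (37/41 - 1*(-12)) = 4 - (37*(1/41) + 12) = 4 - (37/41 + 12) = 4 - 1*529/41 = 4 - 529/41 = -365/41 ≈ -8.9024)
D = -365/41 ≈ -8.9024
O(B, d) = 0
X(m, V) = 1/(-119/41 + V) (X(m, V) = 1/(-365/41 + (V + 6)) = 1/(-365/41 + (6 + V)) = 1/(-119/41 + V))
1/(-8324 + X(69, O(-9, 0))) = 1/(-8324 + 41/(-119 + 41*0)) = 1/(-8324 + 41/(-119 + 0)) = 1/(-8324 + 41/(-119)) = 1/(-8324 + 41*(-1/119)) = 1/(-8324 - 41/119) = 1/(-990597/119) = -119/990597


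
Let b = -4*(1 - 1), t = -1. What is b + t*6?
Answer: -6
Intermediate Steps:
b = 0 (b = -4*0 = 0)
b + t*6 = 0 - 1*6 = 0 - 6 = -6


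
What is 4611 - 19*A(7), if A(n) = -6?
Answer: 4725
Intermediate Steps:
4611 - 19*A(7) = 4611 - 19*(-6) = 4611 + 114 = 4725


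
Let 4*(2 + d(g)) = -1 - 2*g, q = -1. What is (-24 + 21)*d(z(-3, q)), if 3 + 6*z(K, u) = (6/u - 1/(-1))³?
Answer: -101/4 ≈ -25.250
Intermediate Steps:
z(K, u) = -½ + (1 + 6/u)³/6 (z(K, u) = -½ + (6/u - 1/(-1))³/6 = -½ + (6/u - 1*(-1))³/6 = -½ + (6/u + 1)³/6 = -½ + (1 + 6/u)³/6)
d(g) = -9/4 - g/2 (d(g) = -2 + (-1 - 2*g)/4 = -2 + (-¼ - g/2) = -9/4 - g/2)
(-24 + 21)*d(z(-3, q)) = (-24 + 21)*(-9/4 - (-½ + (⅙)*(6 - 1)³/(-1)³)/2) = -3*(-9/4 - (-½ + (⅙)*(-1)*5³)/2) = -3*(-9/4 - (-½ + (⅙)*(-1)*125)/2) = -3*(-9/4 - (-½ - 125/6)/2) = -3*(-9/4 - ½*(-64/3)) = -3*(-9/4 + 32/3) = -3*101/12 = -101/4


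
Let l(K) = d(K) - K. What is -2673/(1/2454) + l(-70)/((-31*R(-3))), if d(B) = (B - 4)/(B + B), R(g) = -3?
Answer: -42702613483/6510 ≈ -6.5595e+6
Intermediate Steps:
d(B) = (-4 + B)/(2*B) (d(B) = (-4 + B)/((2*B)) = (-4 + B)*(1/(2*B)) = (-4 + B)/(2*B))
l(K) = -K + (-4 + K)/(2*K) (l(K) = (-4 + K)/(2*K) - K = -K + (-4 + K)/(2*K))
-2673/(1/2454) + l(-70)/((-31*R(-3))) = -2673/(1/2454) + (½ - 1*(-70) - 2/(-70))/((-31*(-3))) = -2673/1/2454 + (½ + 70 - 2*(-1/70))/93 = -2673*2454 + (½ + 70 + 1/35)*(1/93) = -6559542 + (4937/70)*(1/93) = -6559542 + 4937/6510 = -42702613483/6510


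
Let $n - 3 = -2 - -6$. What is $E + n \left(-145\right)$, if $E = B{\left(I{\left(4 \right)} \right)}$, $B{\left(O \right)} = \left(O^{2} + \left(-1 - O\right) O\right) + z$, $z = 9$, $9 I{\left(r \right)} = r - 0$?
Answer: $- \frac{9058}{9} \approx -1006.4$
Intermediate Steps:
$I{\left(r \right)} = \frac{r}{9}$ ($I{\left(r \right)} = \frac{r - 0}{9} = \frac{r + 0}{9} = \frac{r}{9}$)
$n = 7$ ($n = 3 - -4 = 3 + \left(-2 + 6\right) = 3 + 4 = 7$)
$B{\left(O \right)} = 9 + O^{2} + O \left(-1 - O\right)$ ($B{\left(O \right)} = \left(O^{2} + \left(-1 - O\right) O\right) + 9 = \left(O^{2} + O \left(-1 - O\right)\right) + 9 = 9 + O^{2} + O \left(-1 - O\right)$)
$E = \frac{77}{9}$ ($E = 9 - \frac{1}{9} \cdot 4 = 9 - \frac{4}{9} = \frac{77}{9} \approx 8.5556$)
$E + n \left(-145\right) = \frac{77}{9} + 7 \left(-145\right) = \frac{77}{9} - 1015 = - \frac{9058}{9}$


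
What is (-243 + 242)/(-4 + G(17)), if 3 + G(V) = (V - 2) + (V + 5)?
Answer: -1/30 ≈ -0.033333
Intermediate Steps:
G(V) = 2*V (G(V) = -3 + ((V - 2) + (V + 5)) = -3 + ((-2 + V) + (5 + V)) = -3 + (3 + 2*V) = 2*V)
(-243 + 242)/(-4 + G(17)) = (-243 + 242)/(-4 + 2*17) = -1/(-4 + 34) = -1/30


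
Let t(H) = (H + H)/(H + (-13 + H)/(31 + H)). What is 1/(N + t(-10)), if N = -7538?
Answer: -233/1755934 ≈ -0.00013269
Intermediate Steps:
t(H) = 2*H/(H + (-13 + H)/(31 + H)) (t(H) = (2*H)/(H + (-13 + H)/(31 + H)) = 2*H/(H + (-13 + H)/(31 + H)))
1/(N + t(-10)) = 1/(-7538 + 2*(-10)*(31 - 10)/(-13 + (-10)² + 32*(-10))) = 1/(-7538 + 2*(-10)*21/(-13 + 100 - 320)) = 1/(-7538 + 2*(-10)*21/(-233)) = 1/(-7538 + 2*(-10)*(-1/233)*21) = 1/(-7538 + 420/233) = 1/(-1755934/233) = -233/1755934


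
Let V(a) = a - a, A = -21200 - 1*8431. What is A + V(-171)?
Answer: -29631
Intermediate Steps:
A = -29631 (A = -21200 - 8431 = -29631)
V(a) = 0
A + V(-171) = -29631 + 0 = -29631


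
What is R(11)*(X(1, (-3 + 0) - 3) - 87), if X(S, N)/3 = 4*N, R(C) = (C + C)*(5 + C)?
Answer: -55968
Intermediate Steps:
R(C) = 2*C*(5 + C) (R(C) = (2*C)*(5 + C) = 2*C*(5 + C))
X(S, N) = 12*N (X(S, N) = 3*(4*N) = 12*N)
R(11)*(X(1, (-3 + 0) - 3) - 87) = (2*11*(5 + 11))*(12*((-3 + 0) - 3) - 87) = (2*11*16)*(12*(-3 - 3) - 87) = 352*(12*(-6) - 87) = 352*(-72 - 87) = 352*(-159) = -55968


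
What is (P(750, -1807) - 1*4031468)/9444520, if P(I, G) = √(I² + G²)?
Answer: -1007867/2361130 + √3827749/9444520 ≈ -0.42665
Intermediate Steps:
P(I, G) = √(G² + I²)
(P(750, -1807) - 1*4031468)/9444520 = (√((-1807)² + 750²) - 1*4031468)/9444520 = (√(3265249 + 562500) - 4031468)*(1/9444520) = (√3827749 - 4031468)*(1/9444520) = (-4031468 + √3827749)*(1/9444520) = -1007867/2361130 + √3827749/9444520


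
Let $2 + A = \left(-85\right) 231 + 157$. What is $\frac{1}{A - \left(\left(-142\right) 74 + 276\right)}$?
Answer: $- \frac{1}{9248} \approx -0.00010813$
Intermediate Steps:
$A = -19480$ ($A = -2 + \left(\left(-85\right) 231 + 157\right) = -2 + \left(-19635 + 157\right) = -2 - 19478 = -19480$)
$\frac{1}{A - \left(\left(-142\right) 74 + 276\right)} = \frac{1}{-19480 - \left(\left(-142\right) 74 + 276\right)} = \frac{1}{-19480 - \left(-10508 + 276\right)} = \frac{1}{-19480 - -10232} = \frac{1}{-19480 + 10232} = \frac{1}{-9248} = - \frac{1}{9248}$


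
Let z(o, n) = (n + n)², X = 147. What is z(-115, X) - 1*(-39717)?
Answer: 126153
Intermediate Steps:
z(o, n) = 4*n² (z(o, n) = (2*n)² = 4*n²)
z(-115, X) - 1*(-39717) = 4*147² - 1*(-39717) = 4*21609 + 39717 = 86436 + 39717 = 126153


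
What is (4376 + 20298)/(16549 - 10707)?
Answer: 12337/2921 ≈ 4.2236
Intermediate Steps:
(4376 + 20298)/(16549 - 10707) = 24674/5842 = 24674*(1/5842) = 12337/2921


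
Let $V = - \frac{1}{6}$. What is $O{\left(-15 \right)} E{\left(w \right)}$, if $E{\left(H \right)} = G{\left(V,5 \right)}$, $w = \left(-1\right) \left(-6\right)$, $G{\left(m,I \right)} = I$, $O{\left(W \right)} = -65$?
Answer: $-325$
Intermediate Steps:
$V = - \frac{1}{6}$ ($V = \left(-1\right) \frac{1}{6} = - \frac{1}{6} \approx -0.16667$)
$w = 6$
$E{\left(H \right)} = 5$
$O{\left(-15 \right)} E{\left(w \right)} = \left(-65\right) 5 = -325$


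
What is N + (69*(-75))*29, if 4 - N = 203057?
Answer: -353128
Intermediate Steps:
N = -203053 (N = 4 - 1*203057 = 4 - 203057 = -203053)
N + (69*(-75))*29 = -203053 + (69*(-75))*29 = -203053 - 5175*29 = -203053 - 150075 = -353128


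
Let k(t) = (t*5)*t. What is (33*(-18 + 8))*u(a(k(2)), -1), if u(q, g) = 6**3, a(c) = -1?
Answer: -71280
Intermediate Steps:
k(t) = 5*t**2 (k(t) = (5*t)*t = 5*t**2)
u(q, g) = 216
(33*(-18 + 8))*u(a(k(2)), -1) = (33*(-18 + 8))*216 = (33*(-10))*216 = -330*216 = -71280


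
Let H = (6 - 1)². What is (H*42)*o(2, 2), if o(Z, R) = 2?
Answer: 2100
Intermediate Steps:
H = 25 (H = 5² = 25)
(H*42)*o(2, 2) = (25*42)*2 = 1050*2 = 2100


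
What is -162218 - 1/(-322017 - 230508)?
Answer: -89629500449/552525 ≈ -1.6222e+5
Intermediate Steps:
-162218 - 1/(-322017 - 230508) = -162218 - 1/(-552525) = -162218 - 1*(-1/552525) = -162218 + 1/552525 = -89629500449/552525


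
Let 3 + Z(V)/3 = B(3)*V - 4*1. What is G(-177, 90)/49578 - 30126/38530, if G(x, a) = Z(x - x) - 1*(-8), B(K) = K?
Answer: -747043859/955120170 ≈ -0.78215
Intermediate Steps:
Z(V) = -21 + 9*V (Z(V) = -9 + 3*(3*V - 4*1) = -9 + 3*(3*V - 4) = -9 + 3*(-4 + 3*V) = -9 + (-12 + 9*V) = -21 + 9*V)
G(x, a) = -13 (G(x, a) = (-21 + 9*(x - x)) - 1*(-8) = (-21 + 9*0) + 8 = (-21 + 0) + 8 = -21 + 8 = -13)
G(-177, 90)/49578 - 30126/38530 = -13/49578 - 30126/38530 = -13*1/49578 - 30126*1/38530 = -13/49578 - 15063/19265 = -747043859/955120170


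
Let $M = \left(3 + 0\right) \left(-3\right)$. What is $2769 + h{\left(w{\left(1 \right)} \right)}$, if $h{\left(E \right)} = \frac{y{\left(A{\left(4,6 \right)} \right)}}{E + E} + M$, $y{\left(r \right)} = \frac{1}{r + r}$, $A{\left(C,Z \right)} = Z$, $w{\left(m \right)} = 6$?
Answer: $\frac{397441}{144} \approx 2760.0$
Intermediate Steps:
$y{\left(r \right)} = \frac{1}{2 r}$
$M = -9$ ($M = 3 \left(-3\right) = -9$)
$h{\left(E \right)} = -9 + \frac{1}{24 E}$ ($h{\left(E \right)} = \frac{\frac{1}{2} \cdot \frac{1}{6}}{E + E} - 9 = \frac{\frac{1}{2} \cdot \frac{1}{6}}{2 E} - 9 = \frac{1}{2 E} \frac{1}{12} - 9 = \frac{1}{24 E} - 9 = -9 + \frac{1}{24 E}$)
$2769 + h{\left(w{\left(1 \right)} \right)} = 2769 - \left(9 - \frac{1}{24 \cdot 6}\right) = 2769 + \left(-9 + \frac{1}{24} \cdot \frac{1}{6}\right) = 2769 + \left(-9 + \frac{1}{144}\right) = 2769 - \frac{1295}{144} = \frac{397441}{144}$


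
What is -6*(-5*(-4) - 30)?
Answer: 60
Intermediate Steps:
-6*(-5*(-4) - 30) = -6*(20 - 30) = -6*(-10) = 60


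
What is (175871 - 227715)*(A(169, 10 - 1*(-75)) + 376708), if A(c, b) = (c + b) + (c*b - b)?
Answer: -20283550248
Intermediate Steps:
A(c, b) = c + b*c (A(c, b) = (b + c) + (b*c - b) = (b + c) + (-b + b*c) = c + b*c)
(175871 - 227715)*(A(169, 10 - 1*(-75)) + 376708) = (175871 - 227715)*(169*(1 + (10 - 1*(-75))) + 376708) = -51844*(169*(1 + (10 + 75)) + 376708) = -51844*(169*(1 + 85) + 376708) = -51844*(169*86 + 376708) = -51844*(14534 + 376708) = -51844*391242 = -20283550248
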